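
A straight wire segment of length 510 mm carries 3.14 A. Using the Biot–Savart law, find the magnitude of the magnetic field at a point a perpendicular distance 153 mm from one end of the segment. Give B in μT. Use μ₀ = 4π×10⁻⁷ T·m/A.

For a finite straight segment, B = (μ₀I/4πd)(sinθ₁ + sinθ₂), where θ₁, θ₂ are the angles from the perpendicular to each end.
The perpendicular foot is at one end, so the two end-offsets along the wire are 0 and L = 0.51 m.
sinθ₁ = 0/√(0²+0.153²) = 0.0000; sinθ₂ = 0.51/√(0.51²+0.153²) = 0.9578.
B = (4π×10⁻⁷ × 3.14) / (4π × 0.153) × (0.0000 + 0.9578) = 1.97×10⁻⁶ T.

B ≈ 1.97 μT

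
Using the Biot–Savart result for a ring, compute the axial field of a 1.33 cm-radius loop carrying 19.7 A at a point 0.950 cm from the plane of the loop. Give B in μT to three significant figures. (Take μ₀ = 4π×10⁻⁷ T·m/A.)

B ≈ 501 μT

On the axis of a circular loop, B = μ₀IR² / [2(R²+z²)^(3/2)].
R² + z² = (0.0133)² + (0.0095)² = 0.0002671 m², and (R²+z²)^(3/2) = 4.37×10⁻⁶ m³.
B = (4π×10⁻⁷ × 19.7 × 0.0001769) / (2 × 4.37×10⁻⁶) = 5.01×10⁻⁴ T.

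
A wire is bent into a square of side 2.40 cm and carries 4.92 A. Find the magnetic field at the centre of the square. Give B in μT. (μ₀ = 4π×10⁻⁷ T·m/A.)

Each side is a finite straight segment at perpendicular distance d = a/(2 tan(π/4)) = 0.012 m from the centre, with end-angles ±π/4.
One side contributes B₁ = (μ₀I/4πd)·2 sin(π/4) = 5.80×10⁻⁵ T.
All 4 sides add in the same direction: B = 4 × 5.80×10⁻⁵ = 2.32×10⁻⁴ T.

B ≈ 232 μT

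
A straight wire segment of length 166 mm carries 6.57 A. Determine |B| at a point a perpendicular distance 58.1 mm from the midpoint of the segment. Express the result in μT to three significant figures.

B ≈ 18.5 μT

For a finite straight segment, B = (μ₀I/4πd)(sinθ₁ + sinθ₂), where θ₁, θ₂ are the angles from the perpendicular to each end.
The perpendicular from the point meets the wire at its midpoint, so each end is L/2 = 0.083 m away along the wire.
sinθ₁ = 0.083/√(0.083²+0.0581²) = 0.8192; sinθ₂ = 0.083/√(0.083²+0.0581²) = 0.8192.
B = (4π×10⁻⁷ × 6.57) / (4π × 0.0581) × (0.8192 + 0.8192) = 1.85×10⁻⁵ T.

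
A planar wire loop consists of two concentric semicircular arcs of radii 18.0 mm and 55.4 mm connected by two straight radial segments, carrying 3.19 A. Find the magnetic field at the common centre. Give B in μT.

The radial connectors point toward the centre, so dl × r̂ = 0 and they contribute nothing.
Each semicircle gives μ₀I/(4R): inner arc 5.57×10⁻⁵ T, outer arc 1.81×10⁻⁵ T.
The two arcs carry current in opposite angular senses, so their fields oppose: B = |5.57×10⁻⁵ − 1.81×10⁻⁵| = 3.76×10⁻⁵ T.

B ≈ 37.6 μT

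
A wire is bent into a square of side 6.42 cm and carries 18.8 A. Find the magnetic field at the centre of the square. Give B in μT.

Each side is a finite straight segment at perpendicular distance d = a/(2 tan(π/4)) = 0.0321 m from the centre, with end-angles ±π/4.
One side contributes B₁ = (μ₀I/4πd)·2 sin(π/4) = 8.28×10⁻⁵ T.
All 4 sides add in the same direction: B = 4 × 8.28×10⁻⁵ = 3.31×10⁻⁴ T.

B ≈ 331 μT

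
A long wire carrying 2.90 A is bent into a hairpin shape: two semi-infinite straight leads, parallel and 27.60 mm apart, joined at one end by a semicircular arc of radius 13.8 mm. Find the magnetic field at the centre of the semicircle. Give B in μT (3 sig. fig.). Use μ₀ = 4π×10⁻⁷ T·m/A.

The semicircular arc contributes B_arc = μ₀I·π/(4πR) = μ₀I/(4R) = 6.60×10⁻⁵ T.
Each semi-infinite lead is at perpendicular distance R = 0.0138 m from the centre, with the perpendicular foot at its near end, so it contributes μ₀I/(4πR); both point the same way, together 4.20×10⁻⁵ T.
Arc and leads all point the same direction: B = 6.60×10⁻⁵ + 4.20×10⁻⁵ = 1.08×10⁻⁴ T.

B ≈ 108 μT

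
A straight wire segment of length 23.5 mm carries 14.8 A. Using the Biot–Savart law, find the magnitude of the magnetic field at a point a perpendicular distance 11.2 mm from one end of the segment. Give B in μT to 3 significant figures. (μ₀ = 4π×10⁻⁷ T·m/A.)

B ≈ 119 μT

For a finite straight segment, B = (μ₀I/4πd)(sinθ₁ + sinθ₂), where θ₁, θ₂ are the angles from the perpendicular to each end.
The perpendicular foot is at one end, so the two end-offsets along the wire are 0 and L = 0.0235 m.
sinθ₁ = 0/√(0²+0.0112²) = 0.0000; sinθ₂ = 0.0235/√(0.0235²+0.0112²) = 0.9027.
B = (4π×10⁻⁷ × 14.8) / (4π × 0.0112) × (0.0000 + 0.9027) = 1.19×10⁻⁴ T.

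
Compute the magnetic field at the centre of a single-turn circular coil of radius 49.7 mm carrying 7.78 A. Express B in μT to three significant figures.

B ≈ 98.4 μT

At the centre of a circular loop the Biot–Savart law gives B = μ₀I/(2R).
B = (4π×10⁻⁷ × 7.78) / (2 × 0.0497) = 9.84×10⁻⁵ T.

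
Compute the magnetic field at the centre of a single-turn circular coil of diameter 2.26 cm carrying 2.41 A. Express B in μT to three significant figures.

At the centre of a circular loop the Biot–Savart law gives B = μ₀I/(2R) (so R = 0.0113 m).
B = (4π×10⁻⁷ × 2.41) / (2 × 0.0113) = 1.34×10⁻⁴ T.

B ≈ 134 μT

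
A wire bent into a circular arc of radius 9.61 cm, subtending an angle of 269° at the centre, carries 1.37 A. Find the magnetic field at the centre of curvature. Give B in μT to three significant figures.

The Biot–Savart field of a circular arc at its centre is B = μ₀Iφ/(4πR), with φ = 4.695 rad.
B = (4π×10⁻⁷ × 1.37 × 4.695) / (4π × 0.0961) = 6.69×10⁻⁶ T.

B ≈ 6.69 μT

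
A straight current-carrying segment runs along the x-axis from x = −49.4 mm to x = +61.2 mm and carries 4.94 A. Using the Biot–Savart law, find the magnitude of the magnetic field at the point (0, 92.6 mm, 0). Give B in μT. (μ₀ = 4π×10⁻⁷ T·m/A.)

B ≈ 5.45 μT

For a finite straight segment, B = (μ₀I/4πd)(sinθ₁ + sinθ₂), where θ₁, θ₂ are the angles from the perpendicular to each end.
The perpendicular distance is d = 0.0926 m; the end-offsets along the wire are a = 0.0494 m and b = 0.0612 m.
sinθ₁ = 0.0494/√(0.0494²+0.0926²) = 0.4707; sinθ₂ = 0.0612/√(0.0612²+0.0926²) = 0.5514.
B = (4π×10⁻⁷ × 4.94) / (4π × 0.0926) × (0.4707 + 0.5514) = 5.45×10⁻⁶ T.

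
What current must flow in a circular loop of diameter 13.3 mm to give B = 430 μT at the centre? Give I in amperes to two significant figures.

At the centre of a circular loop B = μ₀I/(2R), so I = 2RB/μ₀.
With R = 0.00665 m, I = 2 × 0.00665 × 4.30×10⁻⁴ / (4π×10⁻⁷) = 4.55 A.

I ≈ 4.6 A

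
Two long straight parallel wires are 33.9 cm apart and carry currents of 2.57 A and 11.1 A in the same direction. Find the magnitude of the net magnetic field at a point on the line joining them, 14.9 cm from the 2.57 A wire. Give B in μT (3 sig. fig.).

B ≈ 8.23 μT

Each long wire gives B = μ₀I/(2πd). Distances are d₁ = 0.149 m and d₂ = 0.19 m.
B₁ = 3.45×10⁻⁶ T, B₂ = 1.17×10⁻⁵ T.
Between parallel currents the two contributions point in opposite directions, so they subtract. B = |B₁ − B₂| = |3.45×10⁻⁶ − 1.17×10⁻⁵| = 8.23×10⁻⁶ T.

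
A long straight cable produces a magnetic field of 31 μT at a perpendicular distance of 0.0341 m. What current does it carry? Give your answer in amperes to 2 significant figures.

For a long straight wire B = μ₀I/(2πd), so I = 2πdB/μ₀.
I = 2π × 0.0341 × 3.10×10⁻⁵ / (4π×10⁻⁷) = 5.29 A.

I ≈ 5.3 A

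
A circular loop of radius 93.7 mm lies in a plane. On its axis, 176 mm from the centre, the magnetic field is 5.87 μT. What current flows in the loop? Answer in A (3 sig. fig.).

I ≈ 8.43 A

On the axis of a loop, B = μ₀IR²/[2(R²+z²)^(3/2)], so I = 2B(R²+z²)^(3/2)/(μ₀R²).
R² + z² = 0.00878 + 0.03098 = 0.03976 m²; raised to 3/2 gives 7.93×10⁻³ m³.
I = 2 × 5.87×10⁻⁶ × 7.93×10⁻³ / (1.26×10⁻⁶ × 0.00878) = 8.43 A.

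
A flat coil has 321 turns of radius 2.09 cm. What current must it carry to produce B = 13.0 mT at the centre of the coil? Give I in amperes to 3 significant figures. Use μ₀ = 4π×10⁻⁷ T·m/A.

I ≈ 1.35 A

For an N-turn coil, B = Nμ₀I/(2R) with R = 0.0209 m, so I = 2RB/(Nμ₀) = 2 × 0.0209 × 1.30×10⁻² / (321 × 4π×10⁻⁷) = 1.35 A.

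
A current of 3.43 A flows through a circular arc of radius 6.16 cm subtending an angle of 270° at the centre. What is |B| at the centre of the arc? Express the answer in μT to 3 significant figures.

The Biot–Savart field of a circular arc at its centre is B = μ₀Iφ/(4πR), with φ = 4.712 rad.
B = (4π×10⁻⁷ × 3.43 × 4.712) / (4π × 0.0616) = 2.62×10⁻⁵ T.

B ≈ 26.2 μT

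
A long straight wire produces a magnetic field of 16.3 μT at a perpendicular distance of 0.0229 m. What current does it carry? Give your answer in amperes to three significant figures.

I ≈ 1.87 A

For a long straight wire B = μ₀I/(2πd), so I = 2πdB/μ₀.
I = 2π × 0.0229 × 1.63×10⁻⁵ / (4π×10⁻⁷) = 1.87 A.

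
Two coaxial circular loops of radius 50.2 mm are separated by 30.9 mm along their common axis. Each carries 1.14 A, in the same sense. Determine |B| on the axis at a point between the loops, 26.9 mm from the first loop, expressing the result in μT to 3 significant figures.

Each loop contributes B = μ₀IR²/[2(R²+z²)^(3/2)] on the axis, with z measured from that loop.
Loop 1 (z = 0.0269 m): B₁ = 9.77×10⁻⁶ T. Loop 2 (z = 0.004 m): B₂ = 1.41×10⁻⁵ T.
The fields add: B = B₁ + B₂ = 2.39×10⁻⁵ T.

B ≈ 23.9 μT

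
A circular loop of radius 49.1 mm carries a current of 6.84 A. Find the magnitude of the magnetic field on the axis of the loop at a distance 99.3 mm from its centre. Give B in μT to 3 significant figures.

B ≈ 7.62 μT

On the axis of a circular loop, B = μ₀IR² / [2(R²+z²)^(3/2)].
R² + z² = (0.0491)² + (0.0993)² = 0.01227 m², and (R²+z²)^(3/2) = 1.36×10⁻³ m³.
B = (4π×10⁻⁷ × 6.84 × 0.002411) / (2 × 1.36×10⁻³) = 7.62×10⁻⁶ T.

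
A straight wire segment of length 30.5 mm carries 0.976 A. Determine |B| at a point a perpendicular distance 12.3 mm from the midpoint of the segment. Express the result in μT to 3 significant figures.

For a finite straight segment, B = (μ₀I/4πd)(sinθ₁ + sinθ₂), where θ₁, θ₂ are the angles from the perpendicular to each end.
The perpendicular from the point meets the wire at its midpoint, so each end is L/2 = 0.01525 m away along the wire.
sinθ₁ = 0.01525/√(0.01525²+0.0123²) = 0.7784; sinθ₂ = 0.01525/√(0.01525²+0.0123²) = 0.7784.
B = (4π×10⁻⁷ × 0.976) / (4π × 0.0123) × (0.7784 + 0.7784) = 1.24×10⁻⁵ T.

B ≈ 12.4 μT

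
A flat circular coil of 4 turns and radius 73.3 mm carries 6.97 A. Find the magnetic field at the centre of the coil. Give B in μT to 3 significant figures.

B ≈ 239 μT

For an N-turn flat coil, B = Nμ₀I/(2R) with R = 0.0733 m.
B = 4 × 5.97×10⁻⁵ T = 2.39×10⁻⁴ T.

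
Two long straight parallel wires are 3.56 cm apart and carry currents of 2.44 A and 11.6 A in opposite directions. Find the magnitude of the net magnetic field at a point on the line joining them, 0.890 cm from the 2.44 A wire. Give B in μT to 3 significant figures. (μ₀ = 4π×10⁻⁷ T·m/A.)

B ≈ 142 μT

Each long wire gives B = μ₀I/(2πd). Distances are d₁ = 0.0089 m and d₂ = 0.0267 m.
B₁ = 5.48×10⁻⁵ T, B₂ = 8.69×10⁻⁵ T.
Between antiparallel currents both contributions point the same way, so they add. B = B₁ + B₂ = 5.48×10⁻⁵ + 8.69×10⁻⁵ = 1.42×10⁻⁴ T.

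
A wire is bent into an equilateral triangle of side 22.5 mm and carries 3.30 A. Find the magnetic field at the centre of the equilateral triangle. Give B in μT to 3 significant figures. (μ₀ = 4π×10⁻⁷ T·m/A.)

Each side is a finite straight segment at perpendicular distance d = a/(2 tan(π/3)) = 0.006495 m from the centre, with end-angles ±π/3.
One side contributes B₁ = (μ₀I/4πd)·2 sin(π/3) = 8.80×10⁻⁵ T.
All 3 sides add in the same direction: B = 3 × 8.80×10⁻⁵ = 2.64×10⁻⁴ T.

B ≈ 264 μT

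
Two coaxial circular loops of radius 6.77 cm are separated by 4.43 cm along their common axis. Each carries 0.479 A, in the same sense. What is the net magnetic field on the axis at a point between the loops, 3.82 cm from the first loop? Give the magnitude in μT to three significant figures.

B ≈ 7.33 μT

Each loop contributes B = μ₀IR²/[2(R²+z²)^(3/2)] on the axis, with z measured from that loop.
Loop 1 (z = 0.0382 m): B₁ = 2.94×10⁻⁶ T. Loop 2 (z = 0.0061 m): B₂ = 4.39×10⁻⁶ T.
The fields add: B = B₁ + B₂ = 7.33×10⁻⁶ T.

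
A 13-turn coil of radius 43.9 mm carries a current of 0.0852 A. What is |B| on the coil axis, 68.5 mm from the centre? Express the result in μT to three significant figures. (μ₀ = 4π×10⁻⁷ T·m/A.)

B ≈ 2.49 μT

For an N-turn flat coil, B = Nμ₀IR²/[2(R²+z²)^(3/2)] with R = 0.0439 m, z = 0.0685 m.
B = 13 × 1.92×10⁻⁷ T = 2.49×10⁻⁶ T.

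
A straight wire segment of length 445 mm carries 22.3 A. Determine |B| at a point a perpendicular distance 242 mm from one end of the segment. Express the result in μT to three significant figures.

For a finite straight segment, B = (μ₀I/4πd)(sinθ₁ + sinθ₂), where θ₁, θ₂ are the angles from the perpendicular to each end.
The perpendicular foot is at one end, so the two end-offsets along the wire are 0 and L = 0.445 m.
sinθ₁ = 0/√(0²+0.242²) = 0.0000; sinθ₂ = 0.445/√(0.445²+0.242²) = 0.8785.
B = (4π×10⁻⁷ × 22.3) / (4π × 0.242) × (0.0000 + 0.8785) = 8.10×10⁻⁶ T.

B ≈ 8.10 μT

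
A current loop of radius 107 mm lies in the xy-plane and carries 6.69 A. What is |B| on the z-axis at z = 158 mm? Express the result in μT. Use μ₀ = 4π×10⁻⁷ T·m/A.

On the axis of a circular loop, B = μ₀IR² / [2(R²+z²)^(3/2)].
R² + z² = (0.107)² + (0.158)² = 0.03641 m², and (R²+z²)^(3/2) = 6.95×10⁻³ m³.
B = (4π×10⁻⁷ × 6.69 × 0.01145) / (2 × 6.95×10⁻³) = 6.93×10⁻⁶ T.

B ≈ 6.93 μT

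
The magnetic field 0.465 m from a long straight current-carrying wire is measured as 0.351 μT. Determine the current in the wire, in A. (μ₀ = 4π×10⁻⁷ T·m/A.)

I ≈ 0.816 A

For a long straight wire B = μ₀I/(2πd), so I = 2πdB/μ₀.
I = 2π × 0.465 × 3.51×10⁻⁷ / (4π×10⁻⁷) = 0.816 A.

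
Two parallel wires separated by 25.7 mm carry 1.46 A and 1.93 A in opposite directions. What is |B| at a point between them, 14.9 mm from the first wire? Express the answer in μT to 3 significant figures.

B ≈ 55.3 μT

Each long wire gives B = μ₀I/(2πd). Distances are d₁ = 0.0149 m and d₂ = 0.0108 m.
B₁ = 1.96×10⁻⁵ T, B₂ = 3.57×10⁻⁵ T.
Between antiparallel currents both contributions point the same way, so they add. B = B₁ + B₂ = 1.96×10⁻⁵ + 3.57×10⁻⁵ = 5.53×10⁻⁵ T.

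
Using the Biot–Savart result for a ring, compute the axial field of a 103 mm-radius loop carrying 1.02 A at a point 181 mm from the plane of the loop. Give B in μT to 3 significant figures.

B ≈ 0.753 μT

On the axis of a circular loop, B = μ₀IR² / [2(R²+z²)^(3/2)].
R² + z² = (0.103)² + (0.181)² = 0.04337 m², and (R²+z²)^(3/2) = 9.03×10⁻³ m³.
B = (4π×10⁻⁷ × 1.02 × 0.01061) / (2 × 9.03×10⁻³) = 7.53×10⁻⁷ T.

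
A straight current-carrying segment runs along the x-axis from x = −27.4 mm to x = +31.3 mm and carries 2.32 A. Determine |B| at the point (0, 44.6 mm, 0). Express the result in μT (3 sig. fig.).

For a finite straight segment, B = (μ₀I/4πd)(sinθ₁ + sinθ₂), where θ₁, θ₂ are the angles from the perpendicular to each end.
The perpendicular distance is d = 0.0446 m; the end-offsets along the wire are a = 0.0274 m and b = 0.0313 m.
sinθ₁ = 0.0274/√(0.0274²+0.0446²) = 0.5235; sinθ₂ = 0.0313/√(0.0313²+0.0446²) = 0.5744.
B = (4π×10⁻⁷ × 2.32) / (4π × 0.0446) × (0.5235 + 0.5744) = 5.71×10⁻⁶ T.

B ≈ 5.71 μT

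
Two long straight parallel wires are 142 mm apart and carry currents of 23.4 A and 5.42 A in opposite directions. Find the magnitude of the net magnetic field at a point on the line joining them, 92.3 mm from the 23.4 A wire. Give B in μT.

B ≈ 72.5 μT

Each long wire gives B = μ₀I/(2πd). Distances are d₁ = 0.0923 m and d₂ = 0.0497 m.
B₁ = 5.07×10⁻⁵ T, B₂ = 2.18×10⁻⁵ T.
Between antiparallel currents both contributions point the same way, so they add. B = B₁ + B₂ = 5.07×10⁻⁵ + 2.18×10⁻⁵ = 7.25×10⁻⁵ T.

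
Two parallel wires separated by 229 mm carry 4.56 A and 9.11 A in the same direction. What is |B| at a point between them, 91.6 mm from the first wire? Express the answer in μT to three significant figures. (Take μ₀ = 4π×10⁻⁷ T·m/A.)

Each long wire gives B = μ₀I/(2πd). Distances are d₁ = 0.0916 m and d₂ = 0.1374 m.
B₁ = 9.96×10⁻⁶ T, B₂ = 1.33×10⁻⁵ T.
Between parallel currents the two contributions point in opposite directions, so they subtract. B = |B₁ − B₂| = |9.96×10⁻⁶ − 1.33×10⁻⁵| = 3.30×10⁻⁶ T.

B ≈ 3.30 μT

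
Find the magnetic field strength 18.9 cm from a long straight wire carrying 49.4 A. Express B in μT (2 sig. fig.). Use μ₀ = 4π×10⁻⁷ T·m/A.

B ≈ 52 μT

For an infinitely long straight wire, B = μ₀I/(2πd).
B = (4π×10⁻⁷ × 49.4) / (2π × 0.189) = 5.23×10⁻⁵ T.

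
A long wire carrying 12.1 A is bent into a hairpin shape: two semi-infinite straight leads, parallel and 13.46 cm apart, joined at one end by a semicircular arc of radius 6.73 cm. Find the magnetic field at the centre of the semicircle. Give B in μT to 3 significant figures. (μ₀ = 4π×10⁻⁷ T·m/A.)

The semicircular arc contributes B_arc = μ₀I·π/(4πR) = μ₀I/(4R) = 5.65×10⁻⁵ T.
Each semi-infinite lead is at perpendicular distance R = 0.0673 m from the centre, with the perpendicular foot at its near end, so it contributes μ₀I/(4πR); both point the same way, together 3.60×10⁻⁵ T.
Arc and leads all point the same direction: B = 5.65×10⁻⁵ + 3.60×10⁻⁵ = 9.24×10⁻⁵ T.

B ≈ 92.4 μT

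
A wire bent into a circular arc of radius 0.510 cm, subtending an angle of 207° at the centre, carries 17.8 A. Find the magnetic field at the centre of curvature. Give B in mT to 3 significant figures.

The Biot–Savart field of a circular arc at its centre is B = μ₀Iφ/(4πR), with φ = 3.613 rad.
B = (4π×10⁻⁷ × 17.8 × 3.613) / (4π × 0.0051) = 1.26×10⁻³ T.

B ≈ 1.26 mT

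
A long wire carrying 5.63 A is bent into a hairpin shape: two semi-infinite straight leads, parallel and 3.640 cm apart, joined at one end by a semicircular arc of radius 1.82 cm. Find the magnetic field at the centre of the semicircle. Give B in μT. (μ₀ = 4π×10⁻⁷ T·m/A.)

The semicircular arc contributes B_arc = μ₀I·π/(4πR) = μ₀I/(4R) = 9.72×10⁻⁵ T.
Each semi-infinite lead is at perpendicular distance R = 0.0182 m from the centre, with the perpendicular foot at its near end, so it contributes μ₀I/(4πR); both point the same way, together 6.19×10⁻⁵ T.
Arc and leads all point the same direction: B = 9.72×10⁻⁵ + 6.19×10⁻⁵ = 1.59×10⁻⁴ T.

B ≈ 159 μT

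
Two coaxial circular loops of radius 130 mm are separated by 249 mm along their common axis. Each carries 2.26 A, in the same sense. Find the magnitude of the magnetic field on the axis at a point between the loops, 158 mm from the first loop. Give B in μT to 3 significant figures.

B ≈ 8.81 μT

Each loop contributes B = μ₀IR²/[2(R²+z²)^(3/2)] on the axis, with z measured from that loop.
Loop 1 (z = 0.158 m): B₁ = 2.80×10⁻⁶ T. Loop 2 (z = 0.091 m): B₂ = 6.01×10⁻⁶ T.
The fields add: B = B₁ + B₂ = 8.81×10⁻⁶ T.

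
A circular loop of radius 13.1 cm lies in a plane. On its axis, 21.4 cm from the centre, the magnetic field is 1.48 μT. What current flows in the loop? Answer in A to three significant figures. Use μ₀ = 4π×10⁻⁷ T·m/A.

On the axis of a loop, B = μ₀IR²/[2(R²+z²)^(3/2)], so I = 2B(R²+z²)^(3/2)/(μ₀R²).
R² + z² = 0.01716 + 0.0458 = 0.06296 m²; raised to 3/2 gives 1.58×10⁻² m³.
I = 2 × 1.48×10⁻⁶ × 1.58×10⁻² / (1.26×10⁻⁶ × 0.01716) = 2.17 A.

I ≈ 2.17 A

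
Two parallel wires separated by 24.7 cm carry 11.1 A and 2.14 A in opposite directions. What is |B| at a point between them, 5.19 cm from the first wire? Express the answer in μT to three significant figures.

B ≈ 45.0 μT

Each long wire gives B = μ₀I/(2πd). Distances are d₁ = 0.0519 m and d₂ = 0.1951 m.
B₁ = 4.28×10⁻⁵ T, B₂ = 2.19×10⁻⁶ T.
Between antiparallel currents both contributions point the same way, so they add. B = B₁ + B₂ = 4.28×10⁻⁵ + 2.19×10⁻⁶ = 4.50×10⁻⁵ T.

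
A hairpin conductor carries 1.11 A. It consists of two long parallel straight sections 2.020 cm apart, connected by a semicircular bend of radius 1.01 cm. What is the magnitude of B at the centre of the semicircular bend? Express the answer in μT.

B ≈ 56.5 μT

The semicircular arc contributes B_arc = μ₀I·π/(4πR) = μ₀I/(4R) = 3.45×10⁻⁵ T.
Each semi-infinite lead is at perpendicular distance R = 0.0101 m from the centre, with the perpendicular foot at its near end, so it contributes μ₀I/(4πR); both point the same way, together 2.20×10⁻⁵ T.
Arc and leads all point the same direction: B = 3.45×10⁻⁵ + 2.20×10⁻⁵ = 5.65×10⁻⁵ T.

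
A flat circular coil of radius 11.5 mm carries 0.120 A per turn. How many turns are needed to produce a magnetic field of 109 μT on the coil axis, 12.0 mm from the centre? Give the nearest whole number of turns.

N = 50

For an N-turn coil, B = Nμ₀IR²/[2(R²+z²)^(3/2)]. A single turn gives B₁ = 2.17×10⁻⁶ T with R = 0.0115 m, z = 0.012 m.
N = B/B₁ = 1.09×10⁻⁴ / 2.17×10⁻⁶ = 50.19.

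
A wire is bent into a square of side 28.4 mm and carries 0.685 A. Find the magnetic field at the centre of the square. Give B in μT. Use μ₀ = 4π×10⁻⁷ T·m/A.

B ≈ 27.3 μT

Each side is a finite straight segment at perpendicular distance d = a/(2 tan(π/4)) = 0.0142 m from the centre, with end-angles ±π/4.
One side contributes B₁ = (μ₀I/4πd)·2 sin(π/4) = 6.82×10⁻⁶ T.
All 4 sides add in the same direction: B = 4 × 6.82×10⁻⁶ = 2.73×10⁻⁵ T.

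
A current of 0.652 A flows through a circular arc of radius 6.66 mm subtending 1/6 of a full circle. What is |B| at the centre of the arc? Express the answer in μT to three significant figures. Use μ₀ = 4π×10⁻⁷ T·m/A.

B ≈ 10.3 μT

The Biot–Savart field of a circular arc at its centre is B = μ₀Iφ/(4πR), with φ = 1.047 rad.
B = (4π×10⁻⁷ × 0.652 × 1.047) / (4π × 0.00666) = 1.03×10⁻⁵ T.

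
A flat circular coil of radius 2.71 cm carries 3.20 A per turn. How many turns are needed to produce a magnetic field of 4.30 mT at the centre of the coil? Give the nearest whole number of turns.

For an N-turn coil, B = Nμ₀I/(2R). A single turn gives B₁ = 7.42×10⁻⁵ T with R = 0.0271 m.
N = B/B₁ = 4.30×10⁻³ / 7.42×10⁻⁵ = 57.96.

N = 58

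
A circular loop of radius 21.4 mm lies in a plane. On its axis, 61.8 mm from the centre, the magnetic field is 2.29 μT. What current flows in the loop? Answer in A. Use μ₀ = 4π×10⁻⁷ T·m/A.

I ≈ 2.23 A

On the axis of a loop, B = μ₀IR²/[2(R²+z²)^(3/2)], so I = 2B(R²+z²)^(3/2)/(μ₀R²).
R² + z² = 0.000458 + 0.003819 = 0.004277 m²; raised to 3/2 gives 2.80×10⁻⁴ m³.
I = 2 × 2.29×10⁻⁶ × 2.80×10⁻⁴ / (1.26×10⁻⁶ × 0.000458) = 2.23 A.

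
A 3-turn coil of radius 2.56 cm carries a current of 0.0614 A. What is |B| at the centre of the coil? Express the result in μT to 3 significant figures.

B ≈ 4.52 μT

For an N-turn flat coil, B = Nμ₀I/(2R) with R = 0.0256 m.
B = 3 × 1.51×10⁻⁶ T = 4.52×10⁻⁶ T.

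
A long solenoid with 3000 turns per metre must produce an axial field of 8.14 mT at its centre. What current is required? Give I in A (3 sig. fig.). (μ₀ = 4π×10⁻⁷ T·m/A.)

I ≈ 2.16 A

Inside a long solenoid B = μ₀nI with n = 3000 m⁻¹, so I = B/(μ₀n).
I = 8.14×10⁻³ / (4π×10⁻⁷ × 3000) = 2.16 A.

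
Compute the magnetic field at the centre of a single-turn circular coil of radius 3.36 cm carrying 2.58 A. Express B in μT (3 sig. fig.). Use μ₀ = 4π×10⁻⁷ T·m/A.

B ≈ 48.2 μT

At the centre of a circular loop the Biot–Savart law gives B = μ₀I/(2R).
B = (4π×10⁻⁷ × 2.58) / (2 × 0.0336) = 4.82×10⁻⁵ T.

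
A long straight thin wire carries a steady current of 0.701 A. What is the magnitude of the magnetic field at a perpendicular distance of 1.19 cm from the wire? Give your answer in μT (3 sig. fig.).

B ≈ 11.8 μT

For an infinitely long straight wire, B = μ₀I/(2πd).
B = (4π×10⁻⁷ × 0.701) / (2π × 0.0119) = 1.18×10⁻⁵ T.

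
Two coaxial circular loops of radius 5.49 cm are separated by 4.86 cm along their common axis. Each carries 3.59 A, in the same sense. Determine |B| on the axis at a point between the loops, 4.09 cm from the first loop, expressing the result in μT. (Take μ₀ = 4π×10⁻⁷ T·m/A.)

Each loop contributes B = μ₀IR²/[2(R²+z²)^(3/2)] on the axis, with z measured from that loop.
Loop 1 (z = 0.0409 m): B₁ = 2.12×10⁻⁵ T. Loop 2 (z = 0.0077 m): B₂ = 3.99×10⁻⁵ T.
The fields add: B = B₁ + B₂ = 6.11×10⁻⁵ T.

B ≈ 61.1 μT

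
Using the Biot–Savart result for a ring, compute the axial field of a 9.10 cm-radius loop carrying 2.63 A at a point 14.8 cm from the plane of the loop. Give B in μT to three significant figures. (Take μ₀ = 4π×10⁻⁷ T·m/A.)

B ≈ 2.61 μT

On the axis of a circular loop, B = μ₀IR² / [2(R²+z²)^(3/2)].
R² + z² = (0.091)² + (0.148)² = 0.03019 m², and (R²+z²)^(3/2) = 5.24×10⁻³ m³.
B = (4π×10⁻⁷ × 2.63 × 0.008281) / (2 × 5.24×10⁻³) = 2.61×10⁻⁶ T.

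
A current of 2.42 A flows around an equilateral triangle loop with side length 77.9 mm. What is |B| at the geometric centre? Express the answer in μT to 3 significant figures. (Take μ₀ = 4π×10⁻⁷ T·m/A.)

B ≈ 55.9 μT

Each side is a finite straight segment at perpendicular distance d = a/(2 tan(π/3)) = 0.02249 m from the centre, with end-angles ±π/3.
One side contributes B₁ = (μ₀I/4πd)·2 sin(π/3) = 1.86×10⁻⁵ T.
All 3 sides add in the same direction: B = 3 × 1.86×10⁻⁵ = 5.59×10⁻⁵ T.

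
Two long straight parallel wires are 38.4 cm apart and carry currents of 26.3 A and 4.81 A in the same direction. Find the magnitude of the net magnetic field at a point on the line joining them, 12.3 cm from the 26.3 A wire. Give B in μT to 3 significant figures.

B ≈ 39.1 μT

Each long wire gives B = μ₀I/(2πd). Distances are d₁ = 0.123 m and d₂ = 0.261 m.
B₁ = 4.28×10⁻⁵ T, B₂ = 3.69×10⁻⁶ T.
Between parallel currents the two contributions point in opposite directions, so they subtract. B = |B₁ − B₂| = |4.28×10⁻⁵ − 3.69×10⁻⁶| = 3.91×10⁻⁵ T.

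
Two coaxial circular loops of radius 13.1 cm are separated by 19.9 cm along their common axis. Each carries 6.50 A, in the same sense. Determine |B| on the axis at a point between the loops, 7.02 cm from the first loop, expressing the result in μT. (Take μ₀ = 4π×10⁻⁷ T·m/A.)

Each loop contributes B = μ₀IR²/[2(R²+z²)^(3/2)] on the axis, with z measured from that loop.
Loop 1 (z = 0.0702 m): B₁ = 2.13×10⁻⁵ T. Loop 2 (z = 0.1288 m): B₂ = 1.13×10⁻⁵ T.
The fields add: B = B₁ + B₂ = 3.27×10⁻⁵ T.

B ≈ 32.7 μT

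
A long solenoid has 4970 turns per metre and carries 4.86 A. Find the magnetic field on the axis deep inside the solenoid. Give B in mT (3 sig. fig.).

Inside a long solenoid, B = μ₀nI with n = 4970 turns/m.
B = 4π×10⁻⁷ × 4970 × 4.86 = 3.04×10⁻² T.

B ≈ 30.4 mT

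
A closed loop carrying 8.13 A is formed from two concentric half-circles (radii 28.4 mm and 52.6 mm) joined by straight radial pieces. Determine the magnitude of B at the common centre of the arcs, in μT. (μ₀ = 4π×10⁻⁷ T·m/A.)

The radial connectors point toward the centre, so dl × r̂ = 0 and they contribute nothing.
Each semicircle gives μ₀I/(4R): inner arc 8.99×10⁻⁵ T, outer arc 4.86×10⁻⁵ T.
The two arcs carry current in opposite angular senses, so their fields oppose: B = |8.99×10⁻⁵ − 4.86×10⁻⁵| = 4.14×10⁻⁵ T.

B ≈ 41.4 μT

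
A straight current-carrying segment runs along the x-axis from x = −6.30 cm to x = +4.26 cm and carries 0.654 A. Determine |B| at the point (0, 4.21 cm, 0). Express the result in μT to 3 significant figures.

B ≈ 2.40 μT

For a finite straight segment, B = (μ₀I/4πd)(sinθ₁ + sinθ₂), where θ₁, θ₂ are the angles from the perpendicular to each end.
The perpendicular distance is d = 0.0421 m; the end-offsets along the wire are a = 0.063 m and b = 0.0426 m.
sinθ₁ = 0.063/√(0.063²+0.0421²) = 0.8314; sinθ₂ = 0.0426/√(0.0426²+0.0421²) = 0.7113.
B = (4π×10⁻⁷ × 0.654) / (4π × 0.0421) × (0.8314 + 0.7113) = 2.40×10⁻⁶ T.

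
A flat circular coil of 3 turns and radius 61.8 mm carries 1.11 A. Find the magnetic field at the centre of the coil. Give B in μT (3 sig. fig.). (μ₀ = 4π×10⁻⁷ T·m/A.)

B ≈ 33.9 μT

For an N-turn flat coil, B = Nμ₀I/(2R) with R = 0.0618 m.
B = 3 × 1.13×10⁻⁵ T = 3.39×10⁻⁵ T.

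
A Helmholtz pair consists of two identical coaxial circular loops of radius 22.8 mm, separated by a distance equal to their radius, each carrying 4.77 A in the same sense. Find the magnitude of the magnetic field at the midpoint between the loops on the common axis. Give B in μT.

B ≈ 188 μT

Each loop contributes B = μ₀IR²/[2(R²+z²)^(3/2)] on the axis, with z measured from that loop.
Loop 1 (z = 0.0114 m): B₁ = 9.41×10⁻⁵ T. Loop 2 (z = 0.0114 m): B₂ = 9.41×10⁻⁵ T.
The fields add: B = B₁ + B₂ = 1.88×10⁻⁴ T.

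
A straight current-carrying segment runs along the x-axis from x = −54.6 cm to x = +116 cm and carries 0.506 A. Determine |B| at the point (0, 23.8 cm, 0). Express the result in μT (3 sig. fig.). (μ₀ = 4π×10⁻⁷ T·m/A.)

For a finite straight segment, B = (μ₀I/4πd)(sinθ₁ + sinθ₂), where θ₁, θ₂ are the angles from the perpendicular to each end.
The perpendicular distance is d = 0.238 m; the end-offsets along the wire are a = 0.546 m and b = 1.16 m.
sinθ₁ = 0.546/√(0.546²+0.238²) = 0.9167; sinθ₂ = 1.16/√(1.16²+0.238²) = 0.9796.
B = (4π×10⁻⁷ × 0.506) / (4π × 0.238) × (0.9167 + 0.9796) = 4.03×10⁻⁷ T.

B ≈ 0.403 μT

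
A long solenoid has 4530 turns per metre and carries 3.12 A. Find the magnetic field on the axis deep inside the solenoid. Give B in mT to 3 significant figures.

Inside a long solenoid, B = μ₀nI with n = 4530 turns/m.
B = 4π×10⁻⁷ × 4530 × 3.12 = 1.78×10⁻² T.

B ≈ 17.8 mT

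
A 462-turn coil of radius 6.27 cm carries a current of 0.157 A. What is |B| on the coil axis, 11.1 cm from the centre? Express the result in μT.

B ≈ 86.5 μT

For an N-turn flat coil, B = Nμ₀IR²/[2(R²+z²)^(3/2)] with R = 0.0627 m, z = 0.111 m.
B = 462 × 1.87×10⁻⁷ T = 8.65×10⁻⁵ T.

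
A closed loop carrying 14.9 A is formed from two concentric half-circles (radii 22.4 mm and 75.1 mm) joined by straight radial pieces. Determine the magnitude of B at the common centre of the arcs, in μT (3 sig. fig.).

The radial connectors point toward the centre, so dl × r̂ = 0 and they contribute nothing.
Each semicircle gives μ₀I/(4R): inner arc 2.09×10⁻⁴ T, outer arc 6.23×10⁻⁵ T.
The two arcs carry current in opposite angular senses, so their fields oppose: B = |2.09×10⁻⁴ − 6.23×10⁻⁵| = 1.47×10⁻⁴ T.

B ≈ 147 μT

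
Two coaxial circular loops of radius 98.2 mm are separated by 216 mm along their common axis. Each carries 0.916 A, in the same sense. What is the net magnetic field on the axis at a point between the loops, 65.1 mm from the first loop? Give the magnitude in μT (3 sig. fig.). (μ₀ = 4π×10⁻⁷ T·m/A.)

Each loop contributes B = μ₀IR²/[2(R²+z²)^(3/2)] on the axis, with z measured from that loop.
Loop 1 (z = 0.0651 m): B₁ = 3.39×10⁻⁶ T. Loop 2 (z = 0.1509 m): B₂ = 9.51×10⁻⁷ T.
The fields add: B = B₁ + B₂ = 4.34×10⁻⁶ T.

B ≈ 4.34 μT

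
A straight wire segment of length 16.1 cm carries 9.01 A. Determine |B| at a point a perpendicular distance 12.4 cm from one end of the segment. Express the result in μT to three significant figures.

For a finite straight segment, B = (μ₀I/4πd)(sinθ₁ + sinθ₂), where θ₁, θ₂ are the angles from the perpendicular to each end.
The perpendicular foot is at one end, so the two end-offsets along the wire are 0 and L = 0.161 m.
sinθ₁ = 0/√(0²+0.124²) = 0.0000; sinθ₂ = 0.161/√(0.161²+0.124²) = 0.7923.
B = (4π×10⁻⁷ × 9.01) / (4π × 0.124) × (0.0000 + 0.7923) = 5.76×10⁻⁶ T.

B ≈ 5.76 μT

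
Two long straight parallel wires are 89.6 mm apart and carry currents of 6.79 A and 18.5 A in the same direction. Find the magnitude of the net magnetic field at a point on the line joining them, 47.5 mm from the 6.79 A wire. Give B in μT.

B ≈ 59.3 μT

Each long wire gives B = μ₀I/(2πd). Distances are d₁ = 0.0475 m and d₂ = 0.0421 m.
B₁ = 2.86×10⁻⁵ T, B₂ = 8.79×10⁻⁵ T.
Between parallel currents the two contributions point in opposite directions, so they subtract. B = |B₁ − B₂| = |2.86×10⁻⁵ − 8.79×10⁻⁵| = 5.93×10⁻⁵ T.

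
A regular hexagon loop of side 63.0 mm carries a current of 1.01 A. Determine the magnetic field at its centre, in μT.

Each side is a finite straight segment at perpendicular distance d = a/(2 tan(π/6)) = 0.05456 m from the centre, with end-angles ±π/6.
One side contributes B₁ = (μ₀I/4πd)·2 sin(π/6) = 1.85×10⁻⁶ T.
All 6 sides add in the same direction: B = 6 × 1.85×10⁻⁶ = 1.11×10⁻⁵ T.

B ≈ 11.1 μT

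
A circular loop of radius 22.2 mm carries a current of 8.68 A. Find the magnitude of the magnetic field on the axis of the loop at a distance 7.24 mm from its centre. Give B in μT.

B ≈ 211 μT

On the axis of a circular loop, B = μ₀IR² / [2(R²+z²)^(3/2)].
R² + z² = (0.0222)² + (0.00724)² = 0.0005453 m², and (R²+z²)^(3/2) = 1.27×10⁻⁵ m³.
B = (4π×10⁻⁷ × 8.68 × 0.0004928) / (2 × 1.27×10⁻⁵) = 2.11×10⁻⁴ T.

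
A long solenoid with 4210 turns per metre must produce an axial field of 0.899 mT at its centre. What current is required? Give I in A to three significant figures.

Inside a long solenoid B = μ₀nI with n = 4210 m⁻¹, so I = B/(μ₀n).
I = 8.99×10⁻⁴ / (4π×10⁻⁷ × 4210) = 0.170 A.

I ≈ 0.170 A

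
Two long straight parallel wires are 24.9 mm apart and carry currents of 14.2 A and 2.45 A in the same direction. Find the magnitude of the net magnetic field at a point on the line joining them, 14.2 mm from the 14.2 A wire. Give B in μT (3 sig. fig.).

B ≈ 154 μT

Each long wire gives B = μ₀I/(2πd). Distances are d₁ = 0.0142 m and d₂ = 0.0107 m.
B₁ = 2.00×10⁻⁴ T, B₂ = 4.58×10⁻⁵ T.
Between parallel currents the two contributions point in opposite directions, so they subtract. B = |B₁ − B₂| = |2.00×10⁻⁴ − 4.58×10⁻⁵| = 1.54×10⁻⁴ T.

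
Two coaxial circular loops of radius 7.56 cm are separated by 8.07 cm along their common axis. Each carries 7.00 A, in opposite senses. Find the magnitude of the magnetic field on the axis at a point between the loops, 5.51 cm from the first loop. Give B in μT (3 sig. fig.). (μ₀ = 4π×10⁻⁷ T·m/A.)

Each loop contributes B = μ₀IR²/[2(R²+z²)^(3/2)] on the axis, with z measured from that loop.
Loop 1 (z = 0.0551 m): B₁ = 3.07×10⁻⁵ T. Loop 2 (z = 0.0256 m): B₂ = 4.94×10⁻⁵ T.
The fields oppose: B = |B₁ − B₂| = 1.87×10⁻⁵ T.

B ≈ 18.7 μT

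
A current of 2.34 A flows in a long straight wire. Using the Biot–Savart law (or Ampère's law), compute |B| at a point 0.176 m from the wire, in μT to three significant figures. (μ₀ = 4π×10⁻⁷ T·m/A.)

For an infinitely long straight wire, B = μ₀I/(2πd).
B = (4π×10⁻⁷ × 2.34) / (2π × 0.176) = 2.66×10⁻⁶ T.

B ≈ 2.66 μT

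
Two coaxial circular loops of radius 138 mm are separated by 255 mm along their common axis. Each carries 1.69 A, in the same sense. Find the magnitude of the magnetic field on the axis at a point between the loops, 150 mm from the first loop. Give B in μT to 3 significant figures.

Each loop contributes B = μ₀IR²/[2(R²+z²)^(3/2)] on the axis, with z measured from that loop.
Loop 1 (z = 0.15 m): B₁ = 2.39×10⁻⁶ T. Loop 2 (z = 0.105 m): B₂ = 3.88×10⁻⁶ T.
The fields add: B = B₁ + B₂ = 6.27×10⁻⁶ T.

B ≈ 6.27 μT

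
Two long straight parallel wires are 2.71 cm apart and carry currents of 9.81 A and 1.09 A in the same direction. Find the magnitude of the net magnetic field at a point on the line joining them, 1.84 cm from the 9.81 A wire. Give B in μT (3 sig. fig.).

B ≈ 81.6 μT

Each long wire gives B = μ₀I/(2πd). Distances are d₁ = 0.0184 m and d₂ = 0.0087 m.
B₁ = 1.07×10⁻⁴ T, B₂ = 2.51×10⁻⁵ T.
Between parallel currents the two contributions point in opposite directions, so they subtract. B = |B₁ − B₂| = |1.07×10⁻⁴ − 2.51×10⁻⁵| = 8.16×10⁻⁵ T.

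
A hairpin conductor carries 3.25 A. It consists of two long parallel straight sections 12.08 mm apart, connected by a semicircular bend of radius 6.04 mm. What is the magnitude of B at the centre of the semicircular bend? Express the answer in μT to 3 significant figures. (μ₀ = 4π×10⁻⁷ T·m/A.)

B ≈ 277 μT

The semicircular arc contributes B_arc = μ₀I·π/(4πR) = μ₀I/(4R) = 1.69×10⁻⁴ T.
Each semi-infinite lead is at perpendicular distance R = 0.00604 m from the centre, with the perpendicular foot at its near end, so it contributes μ₀I/(4πR); both point the same way, together 1.08×10⁻⁴ T.
Arc and leads all point the same direction: B = 1.69×10⁻⁴ + 1.08×10⁻⁴ = 2.77×10⁻⁴ T.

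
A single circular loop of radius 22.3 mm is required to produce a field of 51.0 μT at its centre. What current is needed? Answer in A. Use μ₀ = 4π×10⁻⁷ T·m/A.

At the centre of a circular loop B = μ₀I/(2R), so I = 2RB/μ₀.
With R = 0.0223 m, I = 2 × 0.0223 × 5.10×10⁻⁵ / (4π×10⁻⁷) = 1.81 A.

I ≈ 1.81 A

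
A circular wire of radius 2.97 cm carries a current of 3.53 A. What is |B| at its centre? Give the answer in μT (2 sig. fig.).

At the centre of a circular loop the Biot–Savart law gives B = μ₀I/(2R).
B = (4π×10⁻⁷ × 3.53) / (2 × 0.0297) = 7.47×10⁻⁵ T.

B ≈ 75 μT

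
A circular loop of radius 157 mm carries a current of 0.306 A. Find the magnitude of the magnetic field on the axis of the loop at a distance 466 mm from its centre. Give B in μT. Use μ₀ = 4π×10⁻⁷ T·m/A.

On the axis of a circular loop, B = μ₀IR² / [2(R²+z²)^(3/2)].
R² + z² = (0.157)² + (0.466)² = 0.2418 m², and (R²+z²)^(3/2) = 0.119 m³.
B = (4π×10⁻⁷ × 0.306 × 0.02465) / (2 × 0.119) = 3.99×10⁻⁸ T.

B ≈ 0.0399 μT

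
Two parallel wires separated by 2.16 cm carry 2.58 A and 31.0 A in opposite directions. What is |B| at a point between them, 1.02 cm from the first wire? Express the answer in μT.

B ≈ 594 μT

Each long wire gives B = μ₀I/(2πd). Distances are d₁ = 0.0102 m and d₂ = 0.0114 m.
B₁ = 5.06×10⁻⁵ T, B₂ = 5.44×10⁻⁴ T.
Between antiparallel currents both contributions point the same way, so they add. B = B₁ + B₂ = 5.06×10⁻⁵ + 5.44×10⁻⁴ = 5.94×10⁻⁴ T.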